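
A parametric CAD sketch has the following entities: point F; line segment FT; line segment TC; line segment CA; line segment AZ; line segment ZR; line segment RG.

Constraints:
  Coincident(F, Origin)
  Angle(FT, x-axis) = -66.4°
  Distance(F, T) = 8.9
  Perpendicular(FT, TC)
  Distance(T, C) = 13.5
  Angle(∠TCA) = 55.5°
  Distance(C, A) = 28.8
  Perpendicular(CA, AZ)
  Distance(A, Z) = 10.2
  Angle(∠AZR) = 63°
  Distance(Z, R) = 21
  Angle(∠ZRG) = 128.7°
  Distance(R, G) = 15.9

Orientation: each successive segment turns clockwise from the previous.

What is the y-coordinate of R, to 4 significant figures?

-3.779

F is at the origin; FT runs at -66.4° with length 8.9, so T = (3.563, -8.156). The perpendicularity gives TC at right angles to FT, so TC runs at -156.4°; with |TC| = 13.5, C = (-8.808, -13.56). ∠TCA = 55.5° gives CA at 79.10° from the x-axis; with |CA| = 28.8, A = (-3.362, 14.72). CA is perpendicular to AZ, so AZ runs at -10.90°; with |AZ| = 10.2, Z = (6.654, 12.79). ∠AZR = 63.0° gives ZR at -127.9° from the x-axis; with |ZR| = 21.0, R = (-6.246, -3.779). So R.y = -3.779.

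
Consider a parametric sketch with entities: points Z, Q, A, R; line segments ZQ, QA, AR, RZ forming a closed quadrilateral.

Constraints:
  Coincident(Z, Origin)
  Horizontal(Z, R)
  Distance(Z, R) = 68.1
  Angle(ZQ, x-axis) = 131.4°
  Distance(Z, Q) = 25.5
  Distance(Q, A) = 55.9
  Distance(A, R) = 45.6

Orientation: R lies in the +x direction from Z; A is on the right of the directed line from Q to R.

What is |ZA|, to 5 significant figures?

30.891

Z is at the origin; ZR is horizontal with |ZR| = 68.1 and R in +x, so R = (68.1, 0). ZQ runs at 131.4° with |ZQ| = 25.5, so Q = (-16.863, 19.128). A is determined by |QA| = 55.9 and |AR| = 45.6 together: it lies at the intersection of circle(Q, 55.9) and circle(R, 45.6). With |QR| = 87.090, the foot of the radical line on QR is 49.547 from Q and the perpendicular offset is √(55.9² − 49.547²) = 25.882. Taking the right-of-QR solution: A = (25.789, -17.005).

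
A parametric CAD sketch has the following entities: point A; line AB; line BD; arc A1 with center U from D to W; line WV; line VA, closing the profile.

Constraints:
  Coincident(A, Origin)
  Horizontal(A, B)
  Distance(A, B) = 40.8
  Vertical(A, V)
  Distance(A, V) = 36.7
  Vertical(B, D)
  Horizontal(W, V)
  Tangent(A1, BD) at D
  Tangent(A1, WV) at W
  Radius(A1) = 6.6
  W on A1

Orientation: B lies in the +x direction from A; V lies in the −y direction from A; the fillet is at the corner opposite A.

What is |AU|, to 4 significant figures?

45.56

A is at the origin; A and B share the same y with |AB| = 40.8 and B on the +x side, so B = (40.80, 0.000). AV is vertical with |AV| = 36.7 and V on the −y side, so V = (0.000, -36.70). The virtual corner opposite A is at (40.80, -36.70). A1 meets BD tangentially, so UD is at right angles to BD and A1 meets WV tangentially, so UW is at right angles to WV, with radius 6.6, so the center U sits 6.6 in from both sides at U = (34.20, -30.10). Then |AU| = |U − A| = 45.56.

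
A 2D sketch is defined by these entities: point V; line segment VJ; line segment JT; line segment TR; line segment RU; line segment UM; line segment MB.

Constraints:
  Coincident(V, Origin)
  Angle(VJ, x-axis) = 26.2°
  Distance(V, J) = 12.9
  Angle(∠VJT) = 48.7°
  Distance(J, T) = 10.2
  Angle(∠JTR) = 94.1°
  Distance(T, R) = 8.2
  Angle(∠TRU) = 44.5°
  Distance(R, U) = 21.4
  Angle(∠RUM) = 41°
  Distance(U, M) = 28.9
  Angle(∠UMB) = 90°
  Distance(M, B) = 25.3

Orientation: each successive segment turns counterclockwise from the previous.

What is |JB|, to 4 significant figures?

30.52

V is at the origin; VJ runs at 26.2° with length 12.9, so J = (11.57, 5.695). ∠VJT = 48.7° gives JT at 157.5° from the x-axis; with |JT| = 10.2, T = (2.151, 9.599). ∠JTR = 94.1° gives TR at -116.6° from the x-axis; with |TR| = 8.2, R = (-1.521, 2.267). ∠TRU = 44.5° gives RU at 18.90° from the x-axis; with |RU| = 21.4, U = (18.73, 9.199). ∠RUM = 41.0° gives UM at 157.9° from the x-axis; with |UM| = 28.9, M = (-8.051, 20.07). ∠UMB = 90.0° gives MB at -112.1° from the x-axis; with |MB| = 25.3, B = (-17.57, -3.370). Then |JB| = |B − J| = 30.52.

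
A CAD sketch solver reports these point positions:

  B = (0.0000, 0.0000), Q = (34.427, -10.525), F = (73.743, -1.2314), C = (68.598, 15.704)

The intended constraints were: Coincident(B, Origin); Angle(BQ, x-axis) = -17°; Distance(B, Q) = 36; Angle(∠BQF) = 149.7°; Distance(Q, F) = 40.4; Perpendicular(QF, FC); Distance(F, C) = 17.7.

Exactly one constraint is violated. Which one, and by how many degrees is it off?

Perpendicular(QF, FC) — off by 3.60°.

B = (0.00, 0.00) ✓; BQ at -17.00° ✓; |BQ| = 36.00 ✓; ∠BQF = 149.7° ✓; |QF| = 40.40 ✓; ∠(QF, FC) = 93.60° ✗; |FC| = 17.70 ✓.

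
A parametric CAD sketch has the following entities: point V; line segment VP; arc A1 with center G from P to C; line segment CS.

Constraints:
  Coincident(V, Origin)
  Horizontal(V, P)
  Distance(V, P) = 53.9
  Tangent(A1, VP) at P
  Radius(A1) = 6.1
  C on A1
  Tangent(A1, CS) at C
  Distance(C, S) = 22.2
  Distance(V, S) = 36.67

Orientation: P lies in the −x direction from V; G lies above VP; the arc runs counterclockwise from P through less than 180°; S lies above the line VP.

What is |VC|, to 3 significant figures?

50.0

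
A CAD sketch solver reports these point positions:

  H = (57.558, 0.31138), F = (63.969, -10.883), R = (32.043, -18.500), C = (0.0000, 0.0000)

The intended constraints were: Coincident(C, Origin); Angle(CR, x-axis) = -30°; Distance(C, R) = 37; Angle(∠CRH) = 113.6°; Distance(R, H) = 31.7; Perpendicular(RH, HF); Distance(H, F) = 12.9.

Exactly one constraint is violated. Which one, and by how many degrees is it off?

Perpendicular(RH, HF) — off by 6.60°.

C = (0.00, 0.00) ✓; CR at -30.00° ✓; |CR| = 37.00 ✓; ∠CRH = 113.6° ✓; |RH| = 31.70 ✓; ∠(RH, HF) = 96.60° ✗; |HF| = 12.90 ✓.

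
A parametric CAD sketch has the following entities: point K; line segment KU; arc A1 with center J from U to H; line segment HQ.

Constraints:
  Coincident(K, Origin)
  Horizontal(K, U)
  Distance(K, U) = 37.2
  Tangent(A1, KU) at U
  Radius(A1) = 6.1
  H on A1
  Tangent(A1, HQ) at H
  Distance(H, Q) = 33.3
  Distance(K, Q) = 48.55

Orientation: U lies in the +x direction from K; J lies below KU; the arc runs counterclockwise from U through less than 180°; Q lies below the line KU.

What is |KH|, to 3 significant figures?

31.6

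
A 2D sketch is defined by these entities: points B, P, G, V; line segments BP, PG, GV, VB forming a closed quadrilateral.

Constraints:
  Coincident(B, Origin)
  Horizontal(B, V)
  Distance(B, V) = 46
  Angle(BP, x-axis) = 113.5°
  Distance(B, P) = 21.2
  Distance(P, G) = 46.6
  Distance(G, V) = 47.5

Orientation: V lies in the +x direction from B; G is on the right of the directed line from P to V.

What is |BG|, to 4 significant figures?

25.61

Checks: |PG| = 46.60 ✓; |GV| = 47.50 ✓.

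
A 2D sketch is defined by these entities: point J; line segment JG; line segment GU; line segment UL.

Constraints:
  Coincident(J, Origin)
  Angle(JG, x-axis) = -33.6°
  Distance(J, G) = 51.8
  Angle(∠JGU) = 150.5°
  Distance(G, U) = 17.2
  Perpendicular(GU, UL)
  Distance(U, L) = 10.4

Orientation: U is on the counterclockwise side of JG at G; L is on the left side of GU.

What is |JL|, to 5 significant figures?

64.090

∠JGU = 150.5°, so GU runs at -33.6° + (180° − 150.5°) = -4.1000° from the x-axis; with |GU| = 17.2, U = G + 17.2·(cos -4.1000°, sin -4.1000°) = (60.301, -29.895). GU is perpendicular to UL; with |UL| = 10.4 on the left of GU, L = U + 10.4·(0.071497, 0.99744) = (61.045, -19.522). Then |JL| = |L − J| = 64.090.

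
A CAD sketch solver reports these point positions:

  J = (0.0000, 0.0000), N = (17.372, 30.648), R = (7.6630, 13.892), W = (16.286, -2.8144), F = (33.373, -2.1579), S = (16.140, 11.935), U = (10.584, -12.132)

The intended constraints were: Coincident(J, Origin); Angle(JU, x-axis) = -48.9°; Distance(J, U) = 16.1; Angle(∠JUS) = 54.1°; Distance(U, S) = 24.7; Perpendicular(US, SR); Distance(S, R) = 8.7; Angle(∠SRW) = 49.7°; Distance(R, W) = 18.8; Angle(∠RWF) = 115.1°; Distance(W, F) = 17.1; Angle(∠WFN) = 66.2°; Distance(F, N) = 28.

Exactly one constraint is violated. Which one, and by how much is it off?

Distance(F, N) = 28 — off by 8.50.

J = (0.00, 0.00) ✓; JU at -48.90° ✓; |JU| = 16.10 ✓; ∠JUS = 54.10° ✓; |US| = 24.70 ✓; ∠(US, SR) = 90.00° ✓; |SR| = 8.700 ✓; ∠SRW = 49.70° ✓; |RW| = 18.80 ✓; ∠RWF = 115.1° ✓; |WF| = 17.10 ✓; ∠WFN = 66.20° ✓; |FN| = 36.50 ✗.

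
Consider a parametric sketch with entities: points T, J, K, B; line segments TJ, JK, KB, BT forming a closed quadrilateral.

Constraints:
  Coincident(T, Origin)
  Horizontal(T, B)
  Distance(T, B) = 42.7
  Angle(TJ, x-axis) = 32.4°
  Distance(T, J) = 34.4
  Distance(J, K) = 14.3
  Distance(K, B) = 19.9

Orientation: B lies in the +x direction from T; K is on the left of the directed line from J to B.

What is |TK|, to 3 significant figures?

47.6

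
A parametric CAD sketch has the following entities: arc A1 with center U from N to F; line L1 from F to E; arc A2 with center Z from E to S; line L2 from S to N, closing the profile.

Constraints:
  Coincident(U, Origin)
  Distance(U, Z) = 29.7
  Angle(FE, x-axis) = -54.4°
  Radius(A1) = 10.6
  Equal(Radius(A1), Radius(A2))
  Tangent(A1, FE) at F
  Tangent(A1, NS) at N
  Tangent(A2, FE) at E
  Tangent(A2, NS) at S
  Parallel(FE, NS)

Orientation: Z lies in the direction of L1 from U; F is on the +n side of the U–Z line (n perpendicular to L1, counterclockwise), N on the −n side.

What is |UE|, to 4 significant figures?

31.53

Tangency of A1 to both parallel lines with radius 10.6 puts F and N at U ± 10.6·n: F = (8.619, 6.171), N = (-8.619, -6.171). Equal radii place E and S the same way about Z: E = Z + 10.6·n = (25.91, -17.98), S = Z − 10.6·n = (8.670, -30.32). Then |UE| = |E − U| = 31.53.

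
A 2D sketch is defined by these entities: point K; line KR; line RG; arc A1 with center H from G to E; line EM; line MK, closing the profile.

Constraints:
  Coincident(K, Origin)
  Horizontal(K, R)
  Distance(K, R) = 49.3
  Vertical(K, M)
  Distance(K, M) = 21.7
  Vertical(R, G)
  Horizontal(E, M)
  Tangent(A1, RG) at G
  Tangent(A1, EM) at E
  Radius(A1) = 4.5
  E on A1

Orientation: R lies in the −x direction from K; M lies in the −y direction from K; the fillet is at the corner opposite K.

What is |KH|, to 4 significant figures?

47.99

K and M share the same x with |KM| = 21.7 and M on the −y side, so M = (0.000, -21.70). The virtual corner opposite K is at (-49.30, -21.70). A1 meets RG tangentially, so HG is at right angles to RG and since A1 is tangent to EM there, HE ⟂ EM, with radius 4.5, so the center H sits 4.5 in from both sides at H = (-44.80, -17.20). Then |KH| = |H − K| = 47.99.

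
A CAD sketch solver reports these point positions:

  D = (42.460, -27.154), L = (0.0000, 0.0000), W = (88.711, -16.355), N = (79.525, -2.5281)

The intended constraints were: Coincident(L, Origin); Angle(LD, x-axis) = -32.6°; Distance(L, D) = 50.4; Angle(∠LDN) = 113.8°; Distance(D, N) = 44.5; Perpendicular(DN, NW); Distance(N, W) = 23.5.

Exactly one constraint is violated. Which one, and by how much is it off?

Distance(N, W) = 23.5 — off by 6.90.

L = (0.00, 0.00) ✓; LD at -32.60° ✓; |LD| = 50.40 ✓; ∠LDN = 113.8° ✓; |DN| = 44.50 ✓; ∠(DN, NW) = 90.00° ✓; |NW| = 16.60 ✗.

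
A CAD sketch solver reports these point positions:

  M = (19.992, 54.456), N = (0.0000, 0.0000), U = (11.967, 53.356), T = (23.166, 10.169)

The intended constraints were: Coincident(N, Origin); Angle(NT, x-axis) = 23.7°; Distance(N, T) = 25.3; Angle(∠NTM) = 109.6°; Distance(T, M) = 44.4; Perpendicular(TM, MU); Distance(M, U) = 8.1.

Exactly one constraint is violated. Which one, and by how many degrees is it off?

Perpendicular(TM, MU) — off by 3.71°.

N = (0.00, 0.00) ✓; NT at 23.70° ✓; |NT| = 25.30 ✓; ∠NTM = 109.6° ✓; |TM| = 44.40 ✓; ∠(TM, MU) = 93.71° ✗; |MU| = 8.100 ✓.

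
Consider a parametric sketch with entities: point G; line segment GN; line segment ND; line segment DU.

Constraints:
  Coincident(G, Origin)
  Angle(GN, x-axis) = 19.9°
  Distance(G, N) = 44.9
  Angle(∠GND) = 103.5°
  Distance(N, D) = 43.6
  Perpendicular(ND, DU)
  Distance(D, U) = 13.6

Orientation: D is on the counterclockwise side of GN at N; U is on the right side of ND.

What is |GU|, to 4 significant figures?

78.76

G is at the origin; GN runs at 19.9° with length 44.9, so N = 44.9·(cos 19.9°, sin 19.9°) = (42.22, 15.28). ∠GND = 103.5°, so ND runs at 19.9° + (180° − 103.5°) = 96.40° from the x-axis; with |ND| = 43.6, D = N + 43.6·(cos 96.40°, sin 96.40°) = (37.36, 58.61). ND ⟂ DU; with |DU| = 13.6 on the right of ND, U = D + 13.6·(0.9938, 0.1115) = (50.87, 60.13). Then |GU| = |U − G| = 78.76.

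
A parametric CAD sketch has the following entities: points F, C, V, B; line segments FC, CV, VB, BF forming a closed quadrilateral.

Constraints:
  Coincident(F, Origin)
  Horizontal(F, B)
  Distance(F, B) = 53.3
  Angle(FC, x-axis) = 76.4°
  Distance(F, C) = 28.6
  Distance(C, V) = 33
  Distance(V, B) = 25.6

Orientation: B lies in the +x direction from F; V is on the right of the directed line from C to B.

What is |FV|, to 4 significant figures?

27.92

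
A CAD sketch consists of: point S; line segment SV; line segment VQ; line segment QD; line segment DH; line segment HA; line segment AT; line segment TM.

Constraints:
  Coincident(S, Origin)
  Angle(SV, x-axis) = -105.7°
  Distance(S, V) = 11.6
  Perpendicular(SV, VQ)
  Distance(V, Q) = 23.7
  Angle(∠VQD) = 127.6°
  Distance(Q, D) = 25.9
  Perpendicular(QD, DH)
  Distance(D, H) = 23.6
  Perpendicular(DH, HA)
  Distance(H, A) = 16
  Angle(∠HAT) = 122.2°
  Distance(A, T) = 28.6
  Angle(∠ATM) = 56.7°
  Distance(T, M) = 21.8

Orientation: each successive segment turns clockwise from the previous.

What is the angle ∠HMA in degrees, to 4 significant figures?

37.07°

S is at the origin; SV runs at -105.7° with length 11.6, so V = (-3.139, -11.17). The perpendicularity gives VQ at right angles to SV, so VQ runs at 164.3°; with |VQ| = 23.7, Q = (-25.95, -4.754). ∠VQD = 127.6° gives QD at 111.9° from the x-axis; with |QD| = 25.9, D = (-35.62, 19.28). QD is perpendicular to DH, so DH runs at 21.90°; with |DH| = 23.6, H = (-13.72, 28.08). DH ⟂ HA, so HA runs at -68.10°; with |HA| = 16.0, A = (-7.750, 13.23). ∠HAT = 122.2° gives AT at -125.9° from the x-axis; with |AT| = 28.6, T = (-24.52, -9.933). ∠ATM = 56.7° gives TM at 110.8° from the x-axis; with |TM| = 21.8, M = (-32.26, 10.45). Then cos ∠HMA = MH·MA / (|MH||MA|), giving 37.07°.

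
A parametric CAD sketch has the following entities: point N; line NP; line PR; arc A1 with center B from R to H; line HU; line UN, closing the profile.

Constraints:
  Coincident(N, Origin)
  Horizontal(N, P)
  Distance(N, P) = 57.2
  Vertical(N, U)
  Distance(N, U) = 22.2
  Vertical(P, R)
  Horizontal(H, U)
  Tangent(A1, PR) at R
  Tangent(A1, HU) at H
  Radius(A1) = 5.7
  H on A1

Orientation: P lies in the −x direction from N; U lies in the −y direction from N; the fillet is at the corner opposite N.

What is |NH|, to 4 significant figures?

56.08

N is at the origin; N and P share the same y with |NP| = 57.2 and P on the −x side, so P = (-57.20, 0.000). NU is vertical with |NU| = 22.2 and U on the −y side, so U = (0.000, -22.20). The virtual corner opposite N is at (-57.20, -22.20). The tangent condition forces BR to be normal to PR and tangency of A1 to HU means the radius BH is perpendicular to HU, with radius 5.7, so the center B sits 5.7 in from both sides at B = (-51.50, -16.50). That places the tangent points at R = (-57.20, -16.50) on PR and H = (-51.50, -22.20) on HU. Then |NH| = |H − N| = 56.08.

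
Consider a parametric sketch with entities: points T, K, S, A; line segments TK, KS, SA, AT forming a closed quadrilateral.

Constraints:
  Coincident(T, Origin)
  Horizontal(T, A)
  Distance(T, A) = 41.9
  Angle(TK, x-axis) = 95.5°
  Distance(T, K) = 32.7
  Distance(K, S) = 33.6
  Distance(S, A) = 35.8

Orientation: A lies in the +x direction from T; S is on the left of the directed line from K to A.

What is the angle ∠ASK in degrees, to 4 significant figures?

106.3°

T is at the origin; T and A share the same y with |TA| = 41.9 and A in +x, so A = (41.9, 0). TK runs at 95.5° with |TK| = 32.7, so K = (-3.134, 32.55). S is determined by |KS| = 33.6 and |SA| = 35.8 together: it lies at the intersection of circle(K, 33.6) and circle(A, 35.8). With |KA| = 55.57, the foot of the radical line on KA is 26.41 from K and the perpendicular offset is √(33.6² − 26.41²) = 20.77. Taking the left-of-KA solution: S = (30.44, 33.92).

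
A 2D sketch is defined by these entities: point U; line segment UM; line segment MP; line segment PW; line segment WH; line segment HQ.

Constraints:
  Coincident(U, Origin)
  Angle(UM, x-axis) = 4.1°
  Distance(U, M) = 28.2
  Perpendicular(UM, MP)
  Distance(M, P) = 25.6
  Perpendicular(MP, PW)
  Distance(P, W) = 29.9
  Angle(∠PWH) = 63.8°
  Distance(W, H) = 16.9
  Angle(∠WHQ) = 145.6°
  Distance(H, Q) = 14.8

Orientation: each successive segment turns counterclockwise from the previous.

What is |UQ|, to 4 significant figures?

18.92

U is at the origin; UM runs at 4.1° with length 28.2, so M = (28.13, 2.016). UM ⟂ MP, so MP runs at 94.10°; with |MP| = 25.6, P = (26.30, 27.55). MP ⟂ PW, so PW runs at -175.9°; with |PW| = 29.9, W = (-3.526, 25.41). ∠PWH = 63.8° gives WH at -59.70° from the x-axis; with |WH| = 16.9, H = (5.001, 10.82). ∠WHQ = 145.6° gives HQ at -25.30° from the x-axis; with |HQ| = 14.8, Q = (18.38, 4.497). Then |UQ| = |Q − U| = 18.92.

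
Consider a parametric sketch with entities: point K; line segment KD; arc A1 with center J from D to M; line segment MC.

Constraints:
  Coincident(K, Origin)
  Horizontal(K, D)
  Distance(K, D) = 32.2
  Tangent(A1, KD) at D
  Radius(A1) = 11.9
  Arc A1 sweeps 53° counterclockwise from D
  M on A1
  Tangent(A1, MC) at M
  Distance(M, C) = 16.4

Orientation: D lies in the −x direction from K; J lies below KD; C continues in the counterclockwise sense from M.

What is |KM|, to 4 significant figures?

41.97

K is at the origin; KD is horizontal with |KD| = 32.2 and D on the −x side, so D = (-32.20, 0.000). Since A1 is tangent to KD there, JD ⟂ KD, so J = D + (0, -11.9) = (-32.20, -11.90). On A1, D sits at bearing 90° from J; a 53° counterclockwise sweep puts M at bearing 143°, so M = J + 11.9·(cos 143°, sin 143°) = (-41.70, -4.738). Then |KM| = |M − K| = 41.97.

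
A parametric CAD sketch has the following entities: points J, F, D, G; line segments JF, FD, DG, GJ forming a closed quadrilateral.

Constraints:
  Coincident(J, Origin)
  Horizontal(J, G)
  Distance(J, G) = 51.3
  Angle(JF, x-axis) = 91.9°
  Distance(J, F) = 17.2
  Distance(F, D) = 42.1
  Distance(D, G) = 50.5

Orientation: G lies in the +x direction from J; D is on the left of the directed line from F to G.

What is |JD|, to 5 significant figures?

54.954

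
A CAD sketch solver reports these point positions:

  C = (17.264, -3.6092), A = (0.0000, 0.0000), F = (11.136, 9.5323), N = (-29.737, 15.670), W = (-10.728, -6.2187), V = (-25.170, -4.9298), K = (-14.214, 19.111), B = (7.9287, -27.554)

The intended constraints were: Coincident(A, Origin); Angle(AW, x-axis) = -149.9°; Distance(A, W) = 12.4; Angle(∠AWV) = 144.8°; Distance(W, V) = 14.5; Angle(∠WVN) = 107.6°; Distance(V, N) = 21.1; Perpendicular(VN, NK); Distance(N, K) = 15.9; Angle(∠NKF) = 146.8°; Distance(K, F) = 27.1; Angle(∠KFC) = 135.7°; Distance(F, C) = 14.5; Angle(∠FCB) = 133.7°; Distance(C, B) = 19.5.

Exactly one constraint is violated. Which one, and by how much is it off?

Distance(C, B) = 19.5 — off by 6.20.

A = (0.00, 0.00) ✓; AW at -149.9° ✓; |AW| = 12.40 ✓; ∠AWV = 144.8° ✓; |WV| = 14.50 ✓; ∠WVN = 107.6° ✓; |VN| = 21.10 ✓; ∠(VN, NK) = 90.00° ✓; |NK| = 15.90 ✓; ∠NKF = 146.8° ✓; |KF| = 27.10 ✓; ∠KFC = 135.7° ✓; |FC| = 14.50 ✓; ∠FCB = 133.7° ✓; |CB| = 25.70 ✗.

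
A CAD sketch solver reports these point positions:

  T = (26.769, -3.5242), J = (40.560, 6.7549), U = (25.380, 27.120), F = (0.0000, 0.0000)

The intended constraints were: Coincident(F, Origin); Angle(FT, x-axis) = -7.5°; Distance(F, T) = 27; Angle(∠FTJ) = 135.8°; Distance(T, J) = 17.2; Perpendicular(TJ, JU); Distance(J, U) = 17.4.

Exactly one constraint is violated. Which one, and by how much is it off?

Distance(J, U) = 17.4 — off by 8.00.

F = (0.00, 0.00) ✓; FT at -7.500° ✓; |FT| = 27.00 ✓; ∠FTJ = 135.8° ✓; |TJ| = 17.20 ✓; ∠(TJ, JU) = 90.00° ✓; |JU| = 25.40 ✗.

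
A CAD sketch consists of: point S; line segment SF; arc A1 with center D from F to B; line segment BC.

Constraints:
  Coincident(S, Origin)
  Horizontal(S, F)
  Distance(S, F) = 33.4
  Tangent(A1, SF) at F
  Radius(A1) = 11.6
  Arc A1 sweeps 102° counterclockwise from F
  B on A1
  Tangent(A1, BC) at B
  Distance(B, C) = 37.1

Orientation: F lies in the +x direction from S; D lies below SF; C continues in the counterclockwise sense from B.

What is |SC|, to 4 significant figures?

58.45

On A1, F sits at bearing 90° from D; a 102° counterclockwise sweep puts B at bearing 192°, so B = D + 11.6·(cos 192°, sin 192°) = (22.05, -14.01). Since A1 is tangent to BC there, DB ⟂ BC, so BC runs along (−sin 192°, cos 192°); with |BC| = 37.1, C = (29.77, -50.30). Then |SC| = |C − S| = 58.45.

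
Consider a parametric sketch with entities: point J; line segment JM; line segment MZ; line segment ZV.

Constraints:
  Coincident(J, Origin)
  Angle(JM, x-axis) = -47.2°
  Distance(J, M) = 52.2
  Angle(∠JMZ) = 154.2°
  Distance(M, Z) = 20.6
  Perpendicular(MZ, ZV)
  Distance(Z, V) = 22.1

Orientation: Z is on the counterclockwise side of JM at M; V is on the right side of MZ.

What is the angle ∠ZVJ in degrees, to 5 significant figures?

56.454°

∠JMZ = 154.2°, so MZ runs at -47.2° + (180° − 154.2°) = -21.400° from the x-axis; with |MZ| = 20.6, Z = M + 20.6·(cos -21.400°, sin -21.400°) = (54.647, -45.817). MZ is perpendicular to ZV; with |ZV| = 22.1 on the right of MZ, V = Z + 22.1·(-0.36488, -0.93106) = (46.583, -66.393). Then cos ∠ZVJ = VZ·VJ / (|VZ||VJ|), giving 56.454°.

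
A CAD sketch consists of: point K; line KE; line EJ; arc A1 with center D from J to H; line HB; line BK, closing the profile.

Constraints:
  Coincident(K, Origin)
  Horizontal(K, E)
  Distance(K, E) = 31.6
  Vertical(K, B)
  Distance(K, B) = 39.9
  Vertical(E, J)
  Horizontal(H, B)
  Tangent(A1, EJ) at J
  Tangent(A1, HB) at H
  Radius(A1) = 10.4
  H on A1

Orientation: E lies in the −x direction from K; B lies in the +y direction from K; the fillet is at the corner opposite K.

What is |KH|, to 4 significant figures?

45.18

K is at the origin; KE is horizontal with |KE| = 31.6 and E on the −x side, so E = (-31.60, 0.000). KB is vertical with |KB| = 39.9 and B on the +y side, so B = (0.000, 39.90). The virtual corner opposite K is at (-31.60, 39.90). Since A1 is tangent to EJ there, DJ ⟂ EJ and the tangent condition forces DH to be normal to HB, with radius 10.4, so the center D sits 10.4 in from both sides at D = (-21.20, 29.50). That places the tangent points at J = (-31.60, 29.50) on EJ and H = (-21.20, 39.90) on HB. Then |KH| = |H − K| = 45.18.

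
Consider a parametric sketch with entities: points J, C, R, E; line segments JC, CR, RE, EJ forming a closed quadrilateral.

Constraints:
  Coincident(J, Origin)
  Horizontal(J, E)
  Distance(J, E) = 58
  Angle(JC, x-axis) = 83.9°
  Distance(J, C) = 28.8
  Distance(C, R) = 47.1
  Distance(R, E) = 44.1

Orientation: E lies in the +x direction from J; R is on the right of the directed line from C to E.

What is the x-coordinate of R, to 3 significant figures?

17.0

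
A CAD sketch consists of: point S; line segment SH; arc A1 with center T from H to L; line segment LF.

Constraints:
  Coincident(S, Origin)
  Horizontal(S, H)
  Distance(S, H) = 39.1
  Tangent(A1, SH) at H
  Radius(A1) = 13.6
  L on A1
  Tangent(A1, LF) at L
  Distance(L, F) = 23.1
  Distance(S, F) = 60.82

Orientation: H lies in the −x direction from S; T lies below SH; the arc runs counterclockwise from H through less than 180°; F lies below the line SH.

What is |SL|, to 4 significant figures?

54.97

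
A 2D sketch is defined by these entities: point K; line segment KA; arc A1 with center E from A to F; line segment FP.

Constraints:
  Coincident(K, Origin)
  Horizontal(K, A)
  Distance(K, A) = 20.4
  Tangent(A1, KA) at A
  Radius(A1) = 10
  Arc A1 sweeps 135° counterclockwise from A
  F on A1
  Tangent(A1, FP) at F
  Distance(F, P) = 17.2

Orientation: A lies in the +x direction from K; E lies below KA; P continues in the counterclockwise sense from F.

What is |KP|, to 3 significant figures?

38.8

K is at the origin; K and A share the same y with |KA| = 20.4 and A on the +x side, so A = (20.4, 0.00). A1 meets KA tangentially, so EA is at right angles to KA, so E = A + (0, -10) = (20.4, -10.0). On A1, A sits at bearing 90° from E; a 135° counterclockwise sweep puts F at bearing 225°, so F = E + 10.0·(cos 225°, sin 225°) = (13.3, -17.1). Since A1 is tangent to FP there, EF ⟂ FP, so FP runs along (−sin 225°, cos 225°); with |FP| = 17.2, P = (25.5, -29.2). Then |KP| = |P − K| = 38.8.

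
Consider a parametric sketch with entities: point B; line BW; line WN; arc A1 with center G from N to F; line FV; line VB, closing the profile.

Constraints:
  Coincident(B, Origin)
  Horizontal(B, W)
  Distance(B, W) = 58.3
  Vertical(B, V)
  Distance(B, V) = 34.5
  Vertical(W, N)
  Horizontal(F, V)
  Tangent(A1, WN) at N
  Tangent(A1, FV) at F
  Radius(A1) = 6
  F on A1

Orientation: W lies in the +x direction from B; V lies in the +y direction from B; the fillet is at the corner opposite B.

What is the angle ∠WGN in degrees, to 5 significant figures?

78.111°

B is at the origin; BW is horizontal with |BW| = 58.3 and W on the +x side, so W = (58.300, 0.0000). B and V share the same x with |BV| = 34.5 and V on the +y side, so V = (0.0000, 34.500). The virtual corner opposite B is at (58.300, 34.500). The tangent condition forces GN to be normal to WN and since A1 is tangent to FV there, GF ⟂ FV, with radius 6.0, so the center G sits 6.0 in from both sides at G = (52.300, 28.500). That places the tangent points at N = (58.300, 28.500) on WN and F = (52.300, 34.500) on FV. Then cos ∠WGN = GW·GN / (|GW||GN|), giving 78.111°.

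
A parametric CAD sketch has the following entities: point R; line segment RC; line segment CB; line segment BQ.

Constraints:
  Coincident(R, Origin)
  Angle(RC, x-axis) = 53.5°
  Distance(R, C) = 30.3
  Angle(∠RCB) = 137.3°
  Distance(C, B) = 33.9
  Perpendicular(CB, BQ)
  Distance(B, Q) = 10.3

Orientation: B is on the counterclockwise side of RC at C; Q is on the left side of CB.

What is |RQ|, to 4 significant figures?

57.10

∠RCB = 137.3°, so CB runs at 53.5° + (180° − 137.3°) = 96.20° from the x-axis; with |CB| = 33.9, B = C + 33.9·(cos 96.20°, sin 96.20°) = (14.36, 58.06). The perpendicularity gives BQ at right angles to CB; with |BQ| = 10.3 on the left of CB, Q = B + 10.3·(-0.9942, -0.1080) = (4.122, 56.95). Then |RQ| = |Q − R| = 57.10.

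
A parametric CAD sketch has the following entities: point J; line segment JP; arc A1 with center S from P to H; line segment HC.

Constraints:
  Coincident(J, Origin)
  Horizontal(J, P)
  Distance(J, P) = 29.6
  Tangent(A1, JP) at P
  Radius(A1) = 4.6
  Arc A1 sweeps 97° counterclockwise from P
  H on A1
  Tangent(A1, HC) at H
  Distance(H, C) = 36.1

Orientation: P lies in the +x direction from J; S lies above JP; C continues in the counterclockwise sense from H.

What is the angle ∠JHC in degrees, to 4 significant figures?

91.59°

J is at the origin; J and P share the same y with |JP| = 29.6 and P on the +x side, so P = (29.60, 0.000). The tangent condition forces SP to be normal to JP, so S = P + (0, 4.6) = (29.60, 4.600). On A1, P sits at bearing -90° from S; a 97° counterclockwise sweep puts H at bearing 7°, so H = S + 4.6·(cos 7°, sin 7°) = (34.17, 5.161). Tangency of A1 to HC means the radius SH is perpendicular to HC, so HC runs along (−sin 7°, cos 7°); with |HC| = 36.1, C = (29.77, 40.99). Then cos ∠JHC = HJ·HC / (|HJ||HC|), giving 91.59°.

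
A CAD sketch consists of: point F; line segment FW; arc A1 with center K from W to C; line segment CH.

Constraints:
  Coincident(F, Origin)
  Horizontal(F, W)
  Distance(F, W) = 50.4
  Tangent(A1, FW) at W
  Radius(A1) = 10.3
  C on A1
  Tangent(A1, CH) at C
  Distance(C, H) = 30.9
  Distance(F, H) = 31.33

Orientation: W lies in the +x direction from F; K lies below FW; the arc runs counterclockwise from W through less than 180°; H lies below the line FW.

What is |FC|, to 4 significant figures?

43.53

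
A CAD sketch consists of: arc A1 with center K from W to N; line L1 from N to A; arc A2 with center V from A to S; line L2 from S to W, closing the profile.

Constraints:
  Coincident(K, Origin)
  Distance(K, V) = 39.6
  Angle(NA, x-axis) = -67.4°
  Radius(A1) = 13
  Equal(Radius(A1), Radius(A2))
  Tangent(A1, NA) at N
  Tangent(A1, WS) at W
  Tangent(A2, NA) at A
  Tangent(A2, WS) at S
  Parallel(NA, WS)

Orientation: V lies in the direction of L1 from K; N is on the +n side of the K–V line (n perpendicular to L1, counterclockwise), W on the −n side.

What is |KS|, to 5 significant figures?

41.679

The slot axis is L1's direction at -67.4°, so u = (cos -67.4°, sin -67.4°) = (0.38430, -0.92321) and n = (−sin -67.4°, cos -67.4°) = (0.92321, 0.38430). K is at the origin and V lies 39.6 along u from K, so V = 39.6·u = (15.218, -36.559). Tangency of A1 to both parallel lines with radius 13.0 puts N and W at K ± 13.0·n: N = (12.002, 4.9958), W = (-12.002, -4.9958). Equal radii place A and S the same way about V: A = V + 13.0·n = (27.220, -31.563), S = V − 13.0·n = (3.2164, -41.555). Then |KS| = |S − K| = 41.679.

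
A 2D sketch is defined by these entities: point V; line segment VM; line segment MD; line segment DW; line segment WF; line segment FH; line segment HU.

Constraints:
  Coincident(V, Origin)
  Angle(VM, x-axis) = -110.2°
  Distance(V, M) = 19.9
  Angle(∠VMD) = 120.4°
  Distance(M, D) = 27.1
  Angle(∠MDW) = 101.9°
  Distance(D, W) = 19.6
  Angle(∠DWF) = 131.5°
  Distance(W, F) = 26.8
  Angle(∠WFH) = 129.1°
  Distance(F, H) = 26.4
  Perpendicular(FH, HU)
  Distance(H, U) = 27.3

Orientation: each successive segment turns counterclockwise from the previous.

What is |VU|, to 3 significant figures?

3.49

V is at the origin; VM runs at -110.2° with length 19.9, so M = (-6.87, -18.7). ∠VMD = 120.4° gives MD at -50.6° from the x-axis; with |MD| = 27.1, D = (10.3, -39.6). ∠MDW = 101.9° gives DW at 27.5° from the x-axis; with |DW| = 19.6, W = (27.7, -30.6). ∠DWF = 131.5° gives WF at 76.0° from the x-axis; with |WF| = 26.8, F = (34.2, -4.56). ∠WFH = 129.1° gives FH at 127° from the x-axis; with |FH| = 26.4, H = (18.3, 16.5). The perpendicularity gives HU at right angles to FH, so HU runs at -143°; with |HU| = 27.3, U = (-3.48, 0.157). Then |VU| = |U − V| = 3.49.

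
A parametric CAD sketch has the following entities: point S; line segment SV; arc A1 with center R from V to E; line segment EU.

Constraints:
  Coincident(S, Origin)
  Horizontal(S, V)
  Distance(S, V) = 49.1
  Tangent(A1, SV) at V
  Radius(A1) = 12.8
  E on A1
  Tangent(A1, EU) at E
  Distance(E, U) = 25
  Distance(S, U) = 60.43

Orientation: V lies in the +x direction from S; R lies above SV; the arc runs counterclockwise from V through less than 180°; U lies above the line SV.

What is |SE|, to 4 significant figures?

62.84

S is at the origin; S and V share the same y with |SV| = 49.1 and V on the +x side, so V = (49.10, 0.000). The tangent condition forces RV to be normal to SV, so R = V + (0, 12.8) = (49.10, 12.80). Since RE ⟂ EU (tangency), |RU| = √(12.8² + 25.0²) = 28.09 regardless of where E sits on A1. So U lies on both circle(S, 60.43) and circle(R, 28.09); the above-SV intersection is U = (44.80, 40.56). E is the foot of the tangent from U: E = (59.47, 20.31).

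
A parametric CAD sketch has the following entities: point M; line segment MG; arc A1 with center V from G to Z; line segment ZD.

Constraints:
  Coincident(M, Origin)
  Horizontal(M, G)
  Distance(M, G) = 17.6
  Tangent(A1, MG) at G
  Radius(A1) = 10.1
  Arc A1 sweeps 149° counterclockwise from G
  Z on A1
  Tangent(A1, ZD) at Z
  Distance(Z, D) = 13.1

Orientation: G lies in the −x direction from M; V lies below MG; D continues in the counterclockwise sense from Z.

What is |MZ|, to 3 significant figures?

29.5

M is at the origin; M and G share the same y with |MG| = 17.6 and G on the −x side, so G = (-17.6, 0.00). Since A1 is tangent to MG there, VG ⟂ MG, so V = G + (0, -10.1) = (-17.6, -10.1). On A1, G sits at bearing 90° from V; a 149° counterclockwise sweep puts Z at bearing 239°, so Z = V + 10.1·(cos 239°, sin 239°) = (-22.8, -18.8). Then |MZ| = |Z − M| = 29.5.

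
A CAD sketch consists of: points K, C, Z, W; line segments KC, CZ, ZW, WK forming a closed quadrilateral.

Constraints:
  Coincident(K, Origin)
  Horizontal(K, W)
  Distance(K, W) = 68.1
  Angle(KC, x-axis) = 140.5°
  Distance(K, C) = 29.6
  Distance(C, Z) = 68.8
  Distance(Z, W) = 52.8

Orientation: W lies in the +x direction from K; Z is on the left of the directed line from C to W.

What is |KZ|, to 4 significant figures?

60.80

Checks: |CZ| = 68.80 ✓; |ZW| = 52.80 ✓.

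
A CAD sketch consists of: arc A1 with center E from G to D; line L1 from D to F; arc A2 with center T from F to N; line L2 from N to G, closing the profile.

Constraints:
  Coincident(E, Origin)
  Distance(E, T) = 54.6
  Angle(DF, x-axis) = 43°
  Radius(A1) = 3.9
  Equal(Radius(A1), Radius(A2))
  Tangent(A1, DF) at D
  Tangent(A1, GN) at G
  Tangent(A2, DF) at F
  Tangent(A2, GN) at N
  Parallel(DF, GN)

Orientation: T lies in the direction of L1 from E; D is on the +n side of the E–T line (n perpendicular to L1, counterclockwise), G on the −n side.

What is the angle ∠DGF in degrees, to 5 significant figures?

81.870°

The slot axis is L1's direction at 43.0°, so u = (cos 43.0°, sin 43.0°) = (0.73135, 0.68200) and n = (−sin 43.0°, cos 43.0°) = (-0.68200, 0.73135). E is at the origin and T lies 54.6 along u from E, so T = 54.6·u = (39.932, 37.237). Tangency of A1 to both parallel lines with radius 3.9 puts D and G at E ± 3.9·n: D = (-2.6598, 2.8523), G = (2.6598, -2.8523). Equal radii place F and N the same way about T: F = T + 3.9·n = (37.272, 40.089), N = T − 3.9·n = (42.592, 34.385). Then cos ∠DGF = GD·GF / (|GD||GF|), giving 81.870°.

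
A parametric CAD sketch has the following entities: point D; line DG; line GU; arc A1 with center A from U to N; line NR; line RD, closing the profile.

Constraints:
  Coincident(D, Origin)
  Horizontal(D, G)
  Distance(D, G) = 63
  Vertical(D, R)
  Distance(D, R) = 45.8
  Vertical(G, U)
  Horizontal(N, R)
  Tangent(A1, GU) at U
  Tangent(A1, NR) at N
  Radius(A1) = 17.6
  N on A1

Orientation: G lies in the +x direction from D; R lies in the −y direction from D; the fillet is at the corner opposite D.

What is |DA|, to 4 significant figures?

53.45

D is at the origin; DG is horizontal with |DG| = 63.0 and G on the +x side, so G = (63.00, 0.000). D and R share the same x with |DR| = 45.8 and R on the −y side, so R = (0.000, -45.80). The virtual corner opposite D is at (63.00, -45.80). Since A1 is tangent to GU there, AU ⟂ GU and A1 meets NR tangentially, so AN is at right angles to NR, with radius 17.6, so the center A sits 17.6 in from both sides at A = (45.40, -28.20). Then |DA| = |A − D| = 53.45.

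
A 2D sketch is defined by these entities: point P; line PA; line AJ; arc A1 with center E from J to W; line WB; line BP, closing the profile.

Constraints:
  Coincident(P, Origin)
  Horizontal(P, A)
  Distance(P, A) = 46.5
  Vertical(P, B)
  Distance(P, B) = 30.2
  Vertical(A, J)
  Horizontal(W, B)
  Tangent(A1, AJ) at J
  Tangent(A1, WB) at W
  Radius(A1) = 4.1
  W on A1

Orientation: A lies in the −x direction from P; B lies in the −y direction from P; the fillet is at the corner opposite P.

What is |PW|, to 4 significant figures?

52.06

P is at the origin; PA is horizontal with |PA| = 46.5 and A on the −x side, so A = (-46.50, 0.000). P and B share the same x with |PB| = 30.2 and B on the −y side, so B = (0.000, -30.20). The virtual corner opposite P is at (-46.50, -30.20). The tangent condition forces EJ to be normal to AJ and A1 meets WB tangentially, so EW is at right angles to WB, with radius 4.1, so the center E sits 4.1 in from both sides at E = (-42.40, -26.10). That places the tangent points at J = (-46.50, -26.10) on AJ and W = (-42.40, -30.20) on WB. Then |PW| = |W − P| = 52.06.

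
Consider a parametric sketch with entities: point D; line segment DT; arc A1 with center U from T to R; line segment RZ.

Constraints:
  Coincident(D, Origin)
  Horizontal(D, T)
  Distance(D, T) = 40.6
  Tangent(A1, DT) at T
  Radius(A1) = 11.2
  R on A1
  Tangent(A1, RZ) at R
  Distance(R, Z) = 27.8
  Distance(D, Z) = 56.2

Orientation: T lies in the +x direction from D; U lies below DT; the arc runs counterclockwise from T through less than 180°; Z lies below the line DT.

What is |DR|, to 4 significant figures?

33.29

Checks: |UT| = 11.20 ✓; |UR| = 11.20 ✓; ∠(UR, RZ) = 90.00° ✓; |RZ| = 27.80 ✓; |DZ| = 56.20 ✓.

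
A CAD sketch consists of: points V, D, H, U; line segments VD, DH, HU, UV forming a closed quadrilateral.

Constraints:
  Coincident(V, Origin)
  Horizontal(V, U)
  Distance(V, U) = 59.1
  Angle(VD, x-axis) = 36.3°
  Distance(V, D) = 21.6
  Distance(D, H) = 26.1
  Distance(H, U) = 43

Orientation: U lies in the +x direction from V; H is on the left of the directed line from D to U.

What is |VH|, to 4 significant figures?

47.13

Checks: V.y = 0.00, U.y = 0.00 ✓; |DH| = 26.10 ✓; |HU| = 43.00 ✓.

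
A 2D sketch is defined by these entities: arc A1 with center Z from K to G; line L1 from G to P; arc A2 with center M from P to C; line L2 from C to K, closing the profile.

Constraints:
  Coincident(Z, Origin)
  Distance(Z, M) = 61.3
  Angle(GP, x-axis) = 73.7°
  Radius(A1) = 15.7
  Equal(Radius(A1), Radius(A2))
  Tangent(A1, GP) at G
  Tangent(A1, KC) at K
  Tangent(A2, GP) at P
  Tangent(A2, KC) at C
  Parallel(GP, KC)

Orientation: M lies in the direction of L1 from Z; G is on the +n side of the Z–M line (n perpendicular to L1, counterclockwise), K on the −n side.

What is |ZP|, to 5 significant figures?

63.279

The slot axis is L1's direction at 73.7°, so u = (cos 73.7°, sin 73.7°) = (0.28067, 0.95981) and n = (−sin 73.7°, cos 73.7°) = (-0.95981, 0.28067). Z is at the origin and M lies 61.3 along u from Z, so M = 61.3·u = (17.205, 58.836). Tangency of A1 to both parallel lines with radius 15.7 puts G and K at Z ± 15.7·n: G = (-15.069, 4.4065), K = (15.069, -4.4065). Equal radii place P and C the same way about M: P = M + 15.7·n = (2.1359, 63.243), C = M − 15.7·n = (32.274, 54.430). Then |ZP| = |P − Z| = 63.279.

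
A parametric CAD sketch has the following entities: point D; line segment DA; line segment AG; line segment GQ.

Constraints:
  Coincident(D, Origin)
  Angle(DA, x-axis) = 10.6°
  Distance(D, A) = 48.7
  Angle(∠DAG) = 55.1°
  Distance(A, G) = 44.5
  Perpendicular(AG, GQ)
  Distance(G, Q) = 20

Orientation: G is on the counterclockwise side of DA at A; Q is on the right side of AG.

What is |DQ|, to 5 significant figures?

62.207

D is at the origin; DA runs at 10.6° with length 48.7, so A = 48.7·(cos 10.6°, sin 10.6°) = (47.869, 8.9584). ∠DAG = 55.1°, so AG runs at 10.6° + (180° − 55.1°) = 135.50° from the x-axis; with |AG| = 44.5, G = A + 44.5·(cos 135.50°, sin 135.50°) = (16.129, 40.149). The perpendicularity gives GQ at right angles to AG; with |GQ| = 20.0 on the right of AG, Q = G + 20.0·(0.70091, 0.71325) = (30.147, 54.414). Then |DQ| = |Q − D| = 62.207.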